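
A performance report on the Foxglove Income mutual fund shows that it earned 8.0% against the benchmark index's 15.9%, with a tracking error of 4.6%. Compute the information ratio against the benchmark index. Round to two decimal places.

-1.72

IR = (Rp − Rb) / TE = (8.0% − 15.9%) / 4.6% = -7.90% / 4.6% = -1.7174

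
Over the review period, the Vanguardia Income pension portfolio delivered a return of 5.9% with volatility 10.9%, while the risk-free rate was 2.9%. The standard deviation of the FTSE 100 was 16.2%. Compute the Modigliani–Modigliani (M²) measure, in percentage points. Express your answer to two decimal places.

Sharpe = (Rp − Rf) / σp = (5.9% − 2.9%) / 10.9% = 0.2752
M² = Rf + Sharpe × σm = 2.9% + 0.2752 × 16.2% = 7.3582%

7.36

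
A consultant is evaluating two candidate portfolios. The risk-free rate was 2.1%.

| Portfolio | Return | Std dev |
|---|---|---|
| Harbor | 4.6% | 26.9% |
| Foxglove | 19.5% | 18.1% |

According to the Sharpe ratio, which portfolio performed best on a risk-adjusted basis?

Foxglove

Harbor: Sharpe ratio = (4.6% − 2.1%) / 26.9% = 0.093
Foxglove: Sharpe ratio = (19.5% − 2.1%) / 18.1% = 0.961
Highest: Foxglove (0.961).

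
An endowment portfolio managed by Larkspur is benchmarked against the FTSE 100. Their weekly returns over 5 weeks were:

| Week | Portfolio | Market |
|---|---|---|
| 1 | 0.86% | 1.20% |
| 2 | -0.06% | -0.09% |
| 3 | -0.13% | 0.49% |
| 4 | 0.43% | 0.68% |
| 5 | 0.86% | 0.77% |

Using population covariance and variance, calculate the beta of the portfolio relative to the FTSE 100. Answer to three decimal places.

0.830

r̄p = 0.3920%,  r̄m = 0.6100%
Cov = Σ(rp − r̄p)(rm − r̄m) / 5 = 0.1465
Var(rm) = Σ(rm − r̄m)² / 5 = 0.1766
β = Cov / Var = 0.1465 / 0.1766 = 0.8296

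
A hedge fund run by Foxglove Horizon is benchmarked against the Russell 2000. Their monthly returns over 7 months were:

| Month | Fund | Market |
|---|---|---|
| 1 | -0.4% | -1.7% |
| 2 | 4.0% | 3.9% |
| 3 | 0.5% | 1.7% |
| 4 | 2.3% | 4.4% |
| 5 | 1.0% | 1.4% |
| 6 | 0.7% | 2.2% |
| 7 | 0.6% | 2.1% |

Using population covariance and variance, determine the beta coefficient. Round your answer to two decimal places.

0.60

r̄p = 1.2429%,  r̄m = 2.0000%
Cov = Σ(rp − r̄p)(rm − r̄m) / 7 = 2.0071
Var(rm) = Σ(rm − r̄m)² / 7 = 3.3657
β = Cov / Var = 2.0071 / 3.3657 = 0.5963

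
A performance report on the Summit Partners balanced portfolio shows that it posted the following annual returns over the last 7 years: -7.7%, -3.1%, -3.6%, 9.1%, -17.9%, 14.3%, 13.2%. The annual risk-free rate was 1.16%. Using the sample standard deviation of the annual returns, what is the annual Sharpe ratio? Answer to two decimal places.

Mean return r̄ = 4.30 / 7 = 0.6143%
Σ(r − r̄)² = (-7.7 − 0.6143)² + (-3.1 − 0.6143)² + (-3.6 − 0.6143)² + … = 861.1686
sample σ = √(861.1686 / 6) = √143.5281 = 11.9803%
Sharpe = (r̄ − rf) / σ = (0.6143 − 1.16) / 11.9803 = -0.5457 / 11.9803 = -0.0455

-0.05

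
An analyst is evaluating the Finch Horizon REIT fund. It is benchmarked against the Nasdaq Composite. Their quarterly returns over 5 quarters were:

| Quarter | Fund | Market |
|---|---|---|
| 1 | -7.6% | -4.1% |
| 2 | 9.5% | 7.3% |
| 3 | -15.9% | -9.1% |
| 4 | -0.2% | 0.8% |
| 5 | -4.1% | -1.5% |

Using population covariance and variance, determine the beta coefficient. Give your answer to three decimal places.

r̄p = -3.6600%,  r̄m = -1.3200%
Cov = Σ(rp − r̄p)(rm − r̄m) / 5 = 45.4068
Var(rm) = Σ(rm − r̄m)² / 5 = 29.4176
β = Cov / Var = 45.4068 / 29.4176 = 1.5435

1.544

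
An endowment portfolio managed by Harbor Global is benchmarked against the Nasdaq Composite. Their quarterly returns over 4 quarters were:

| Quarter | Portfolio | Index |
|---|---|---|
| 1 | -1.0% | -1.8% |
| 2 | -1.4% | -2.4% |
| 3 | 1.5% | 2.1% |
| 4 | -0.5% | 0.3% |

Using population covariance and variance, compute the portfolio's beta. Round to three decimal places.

0.593

r̄p = -0.3500%,  r̄m = -0.4500%
Cov = Σ(rp − r̄p)(rm − r̄m) / 4 = 1.8825
Var(rm) = Σ(rm − r̄m)² / 4 = 3.1725
β = Cov / Var = 1.8825 / 3.1725 = 0.5934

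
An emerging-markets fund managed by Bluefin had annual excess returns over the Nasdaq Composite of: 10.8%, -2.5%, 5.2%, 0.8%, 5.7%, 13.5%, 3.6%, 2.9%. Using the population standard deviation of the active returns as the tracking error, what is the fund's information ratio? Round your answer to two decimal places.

1.04

μ = (10.8 − 2.5 + 5.2 + 0.8 + 5.7 + 13.5 + 3.6 + 2.9) / 8 = 40.00 / 8 = 5.0000%
Σ(r − μ)² = (10.8 − 5.0000)² + (-2.5 − 5.0000)² + … = 186.6800
σ = √[186.6800 / 8] = 4.8306%
IR = μ / tracking error = 5.0000 / 4.8306 = 1.0351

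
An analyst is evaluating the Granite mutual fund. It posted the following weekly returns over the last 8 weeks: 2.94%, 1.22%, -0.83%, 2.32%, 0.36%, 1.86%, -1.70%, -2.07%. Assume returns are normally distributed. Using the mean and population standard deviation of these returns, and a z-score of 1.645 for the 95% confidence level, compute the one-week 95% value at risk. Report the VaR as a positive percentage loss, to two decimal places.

r̄ = (2.94 + 1.22 − 0.83 + 2.32 + 0.36 + 1.86 − 1.7 − 2.07) / 8 = 0.5125%
Σ(r − r̄)² = (2.94 − 0.5125)² + (1.22 − 0.5125)² + … = 24.8662
population σ = √(24.8662 / 8) = √3.1083 = 1.7630%
VaR = −(r̄ − z·σ) = −(0.5125 − 1.645 × 1.7630) = −(-2.3876) = 2.3876%

2.39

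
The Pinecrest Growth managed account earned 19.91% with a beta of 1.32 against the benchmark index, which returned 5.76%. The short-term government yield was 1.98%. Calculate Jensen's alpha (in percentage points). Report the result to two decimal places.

12.94

CAPM expected return = Rf + β(Rm − Rf) = 1.98% + 1.32 × (5.76% − 1.98%) = 1.98 + 1.32 × 3.78 = 6.9696%
Jensen's α = Rp − E[R] = 19.91% − 6.9696% = 12.9404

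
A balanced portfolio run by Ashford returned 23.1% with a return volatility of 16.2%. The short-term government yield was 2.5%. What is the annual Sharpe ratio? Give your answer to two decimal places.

Sharpe = (Rp − Rf) / σp = (23.1% − 2.5%) / 16.2% = 20.60% / 16.2% = 1.2716

1.27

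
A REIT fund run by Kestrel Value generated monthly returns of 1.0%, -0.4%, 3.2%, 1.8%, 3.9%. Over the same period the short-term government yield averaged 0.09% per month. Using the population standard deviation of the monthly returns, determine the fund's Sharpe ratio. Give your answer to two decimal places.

1.18

Mean return r̄ = 9.50 / 5 = 1.9000%
Σ(r − r̄)² = (1 − 1.9000)² + (-0.4 − 1.9000)² + (3.2 − 1.9000)² + … = 11.8000
σ = √[11.8000 / 5] = 1.5362%
Sharpe = (r̄ − rf) / σ = (1.9000 − 0.09) / 1.5362 = 1.8100 / 1.5362 = 1.1782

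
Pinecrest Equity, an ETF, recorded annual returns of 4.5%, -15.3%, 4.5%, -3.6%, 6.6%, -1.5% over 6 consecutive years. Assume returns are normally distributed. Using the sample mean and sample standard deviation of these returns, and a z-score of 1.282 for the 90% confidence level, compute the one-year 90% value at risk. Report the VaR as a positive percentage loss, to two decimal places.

r̄ = (4.5 − 15.3 + 4.5 − 3.6 + 6.6 − 1.5) / 6 = -0.8000%
Sample std dev = √[329.5200 / 5] = 8.1181%
VaR = −(r̄ − z·σ) = −(-0.8000 − 1.282 × 8.1181) = −(-11.2074) = 11.2074%

11.21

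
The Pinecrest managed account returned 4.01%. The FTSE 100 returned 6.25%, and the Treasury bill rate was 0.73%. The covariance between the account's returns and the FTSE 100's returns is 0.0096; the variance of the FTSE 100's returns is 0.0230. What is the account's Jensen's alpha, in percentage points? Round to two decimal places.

β = Cov / Var = 0.0096 / 0.0230 = 0.4174
E[R] = Rf + β(Rm − Rf) = 0.73% + 0.4174 × (6.25% − 0.73%) = 3.0340%
α = Rp − E[R] = 4.01% − 3.0340% = 0.9760

0.98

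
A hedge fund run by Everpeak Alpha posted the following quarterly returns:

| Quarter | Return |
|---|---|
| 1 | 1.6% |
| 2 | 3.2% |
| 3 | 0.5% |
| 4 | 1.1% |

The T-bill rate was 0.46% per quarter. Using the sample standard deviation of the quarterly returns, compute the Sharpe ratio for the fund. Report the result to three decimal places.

0.985

Mean return r̄ = 6.40 / 4 = 1.6000%
Sample std dev = √[4.0200 / 3] = 1.1576%
Sharpe = (r̄ − rf) / σ = (1.6000 − 0.46) / 1.1576 = 1.1400 / 1.1576 = 0.9848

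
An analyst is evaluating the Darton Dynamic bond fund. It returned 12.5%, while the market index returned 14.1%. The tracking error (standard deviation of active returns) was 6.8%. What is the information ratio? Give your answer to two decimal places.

IR = (Rp − Rb) / TE = (12.5% − 14.1%) / 6.8% = -1.60% / 6.8% = -0.2353

-0.24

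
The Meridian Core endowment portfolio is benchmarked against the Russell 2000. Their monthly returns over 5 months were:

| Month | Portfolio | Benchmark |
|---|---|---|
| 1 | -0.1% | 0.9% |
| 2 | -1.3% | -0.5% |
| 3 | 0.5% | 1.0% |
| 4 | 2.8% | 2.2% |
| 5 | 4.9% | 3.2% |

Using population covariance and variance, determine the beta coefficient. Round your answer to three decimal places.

r̄p = 1.3600%,  r̄m = 1.3600%
Cov = Σ(rp − r̄p)(rm − r̄m) / 5 = 2.7304
Var(rm) = Σ(rm − r̄m)² / 5 = 1.5784
β = Cov / Var = 2.7304 / 1.5784 = 1.7299

1.730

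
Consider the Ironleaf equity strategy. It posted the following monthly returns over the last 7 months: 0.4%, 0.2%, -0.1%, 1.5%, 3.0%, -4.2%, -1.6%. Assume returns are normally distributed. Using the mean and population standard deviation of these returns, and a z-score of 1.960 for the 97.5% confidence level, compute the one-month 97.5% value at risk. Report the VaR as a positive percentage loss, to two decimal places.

Mean return r̄ = -0.80 / 7 = -0.1143%
Population std dev = √[31.5686 / 7] = 2.1236%
VaR = −(r̄ − z·σ) = −(-0.1143 − 1.960 × 2.1236) = −(-4.2766) = 4.2766%

4.28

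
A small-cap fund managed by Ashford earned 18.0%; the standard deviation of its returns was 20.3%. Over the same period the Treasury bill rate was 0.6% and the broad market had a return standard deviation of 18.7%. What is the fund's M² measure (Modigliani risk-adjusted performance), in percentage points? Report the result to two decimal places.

16.63

Sharpe = (Rp − Rf) / σp = (18.0% − 0.6%) / 20.3% = 0.8571
M² = Rf + Sharpe × σm = 0.6% + 0.8571 × 18.7% = 16.6278%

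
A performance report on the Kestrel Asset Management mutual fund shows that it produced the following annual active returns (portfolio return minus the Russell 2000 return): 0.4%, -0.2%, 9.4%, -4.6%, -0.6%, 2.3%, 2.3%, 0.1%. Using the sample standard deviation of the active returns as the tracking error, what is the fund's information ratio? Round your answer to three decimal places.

0.287

Mean return r̄ = 9.10 / 8 = 1.1375%
Σ(r − r̄)² = (0.4 − 1.1375)² + (-0.2 − 1.1375)² + … = 110.3188
sample σ = √(110.3188 / 7) = √15.7598 = 3.9699%
IR = r̄ / tracking error = 1.1375 / 3.9699 = 0.2865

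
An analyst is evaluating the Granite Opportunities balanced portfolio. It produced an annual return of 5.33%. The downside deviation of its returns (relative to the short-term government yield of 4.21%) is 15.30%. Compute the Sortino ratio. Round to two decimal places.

Sortino = (Rp − Rf) / σd = (5.33% − 4.21%) / 15.30% = 1.12% / 15.30% = 0.0732

0.07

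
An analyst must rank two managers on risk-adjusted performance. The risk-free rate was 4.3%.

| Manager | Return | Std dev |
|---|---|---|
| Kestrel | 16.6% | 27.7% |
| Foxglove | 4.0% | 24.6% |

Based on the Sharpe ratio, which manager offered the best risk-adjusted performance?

Kestrel

Kestrel: Sharpe ratio = (16.6% − 4.3%) / 27.7% = 0.444
Foxglove: Sharpe ratio = (4.0% − 4.3%) / 24.6% = -0.012
Highest: Kestrel (0.444).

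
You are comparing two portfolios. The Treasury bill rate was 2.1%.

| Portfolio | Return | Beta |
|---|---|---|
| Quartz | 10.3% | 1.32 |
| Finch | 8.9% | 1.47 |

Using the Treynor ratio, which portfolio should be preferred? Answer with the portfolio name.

Quartz: Treynor = (10.3% − 2.1%) / 1.32 = 6.212
Finch: Treynor = (8.9% − 2.1%) / 1.47 = 4.626
Highest: Quartz (6.212).

Quartz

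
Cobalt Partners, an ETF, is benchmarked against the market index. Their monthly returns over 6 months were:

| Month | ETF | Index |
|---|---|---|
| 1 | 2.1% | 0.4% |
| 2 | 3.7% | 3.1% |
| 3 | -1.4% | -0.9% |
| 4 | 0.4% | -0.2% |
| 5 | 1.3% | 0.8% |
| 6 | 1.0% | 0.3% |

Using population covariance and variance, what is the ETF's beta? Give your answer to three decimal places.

r̄p = 1.1833%,  r̄m = 0.5833%
Cov = Σ(rp − r̄p)(rm − r̄m) / 6 = 1.7814
Var(rm) = Σ(rm − r̄m)² / 6 = 1.5514
β = Cov / Var = 1.7814 / 1.5514 = 1.1483

1.148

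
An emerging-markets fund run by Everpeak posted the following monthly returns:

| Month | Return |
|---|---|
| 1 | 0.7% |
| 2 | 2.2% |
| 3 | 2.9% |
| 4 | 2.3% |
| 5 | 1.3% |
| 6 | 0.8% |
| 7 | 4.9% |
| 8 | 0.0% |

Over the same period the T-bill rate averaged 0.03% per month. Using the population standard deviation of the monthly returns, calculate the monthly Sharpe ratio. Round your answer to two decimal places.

1.28

Mean return r̄ = 15.10 / 8 = 1.8875%
Σ(r − r̄)² = 16.8688; population σ = √(16.8688/8) = 1.4521%
Sharpe = (r̄ − rf) / σ = (1.8875 − 0.03) / 1.4521 = 1.8575 / 1.4521 = 1.2792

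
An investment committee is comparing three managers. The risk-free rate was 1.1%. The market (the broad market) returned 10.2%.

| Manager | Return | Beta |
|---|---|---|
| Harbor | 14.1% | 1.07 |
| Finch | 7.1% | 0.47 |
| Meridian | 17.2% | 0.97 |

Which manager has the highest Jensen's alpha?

Harbor: α = 14.1% − [1.1% + 1.07 × (10.2% − 1.1%)] = 3.263
Finch: α = 7.1% − [1.1% + 0.47 × (10.2% − 1.1%)] = 1.723
Meridian: α = 17.2% − [1.1% + 0.97 × (10.2% − 1.1%)] = 7.273
Highest: Meridian (7.273).

Meridian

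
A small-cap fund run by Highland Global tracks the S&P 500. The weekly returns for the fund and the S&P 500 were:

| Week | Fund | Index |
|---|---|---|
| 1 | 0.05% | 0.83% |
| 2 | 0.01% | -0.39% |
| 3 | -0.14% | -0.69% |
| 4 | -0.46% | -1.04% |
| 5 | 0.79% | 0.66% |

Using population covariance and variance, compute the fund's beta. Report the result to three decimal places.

0.423

r̄p = 0.0500%,  r̄m = -0.1260%
Cov = Σ(rp − r̄p)(rm − r̄m) / 5 = 0.2331
Var(rm) = Σ(rm − r̄m)² / 5 = 0.5510
β = Cov / Var = 0.2331 / 0.5510 = 0.4230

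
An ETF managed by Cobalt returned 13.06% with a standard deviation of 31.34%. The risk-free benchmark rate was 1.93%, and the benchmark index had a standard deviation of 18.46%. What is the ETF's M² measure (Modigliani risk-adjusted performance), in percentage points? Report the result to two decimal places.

Sharpe = (Rp − Rf) / σp = (13.06% − 1.93%) / 31.34% = 0.3551
M² = Rf + Sharpe × σm = 1.93% + 0.3551 × 18.46% = 8.4851%

8.49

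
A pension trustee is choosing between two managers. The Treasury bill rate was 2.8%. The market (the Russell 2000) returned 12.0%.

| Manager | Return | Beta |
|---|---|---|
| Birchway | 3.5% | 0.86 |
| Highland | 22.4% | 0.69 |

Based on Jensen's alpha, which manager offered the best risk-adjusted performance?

Highland

Birchway: α = 3.5% − [2.8% + 0.86 × (12.0% − 2.8%)] = -7.212
Highland: α = 22.4% − [2.8% + 0.69 × (12.0% − 2.8%)] = 13.252
Highest: Highland (13.252).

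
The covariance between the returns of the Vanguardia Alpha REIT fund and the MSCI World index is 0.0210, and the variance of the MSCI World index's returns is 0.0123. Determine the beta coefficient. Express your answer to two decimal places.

β = Cov(Rp, Rm) / Var(Rm) = 0.0210 / 0.0123 = 1.7073

1.71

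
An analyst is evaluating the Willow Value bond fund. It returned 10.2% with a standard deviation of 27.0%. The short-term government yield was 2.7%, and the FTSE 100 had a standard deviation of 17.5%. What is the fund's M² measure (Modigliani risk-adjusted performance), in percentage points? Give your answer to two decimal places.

7.56

Sharpe = (Rp − Rf) / σp = (10.2% − 2.7%) / 27.0% = 0.2778
M² = Rf + Sharpe × σm = 2.7% + 0.2778 × 17.5% = 7.5615%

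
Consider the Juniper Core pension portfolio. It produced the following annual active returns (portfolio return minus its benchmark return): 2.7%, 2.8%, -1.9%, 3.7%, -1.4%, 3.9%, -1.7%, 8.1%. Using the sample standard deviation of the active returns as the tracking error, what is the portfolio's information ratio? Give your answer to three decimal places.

Mean return μ = 16.20 / 8 = 2.0250%
Σ(r − μ)² = (2.7 − 2.0250)² + (2.8 − 2.0250)² + (-1.9 − 2.0250)² + … = 85.2950
σ = √[85.2950 / 7] = 3.4907%
IR = μ / tracking error = 2.0250 / 3.4907 = 0.5801

0.580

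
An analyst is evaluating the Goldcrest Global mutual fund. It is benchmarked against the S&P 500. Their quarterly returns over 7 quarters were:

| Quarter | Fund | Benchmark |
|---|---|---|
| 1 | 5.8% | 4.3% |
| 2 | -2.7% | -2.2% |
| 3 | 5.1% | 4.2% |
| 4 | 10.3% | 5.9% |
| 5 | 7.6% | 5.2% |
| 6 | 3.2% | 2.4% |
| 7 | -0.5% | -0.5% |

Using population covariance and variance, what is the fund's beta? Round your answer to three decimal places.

r̄p = 4.1143%,  r̄m = 2.7571%
Cov = Σ(rp − r̄p)(rm − r̄m) / 7 = 11.5878
Var(rm) = Σ(rm − r̄m)² / 7 = 7.9453
β = Cov / Var = 11.5878 / 7.9453 = 1.4584

1.458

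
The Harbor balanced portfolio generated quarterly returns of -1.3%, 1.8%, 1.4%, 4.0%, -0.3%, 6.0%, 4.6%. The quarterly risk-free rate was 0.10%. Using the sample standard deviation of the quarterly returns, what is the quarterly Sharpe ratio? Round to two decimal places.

Mean return r̄ = 16.20 / 7 = 2.3143%
Sample std dev = √[42.6486 / 6] = 2.6661%
Sharpe = (r̄ − rf) / σ = (2.3143 − 0.1) / 2.6661 = 2.2143 / 2.6661 = 0.8305

0.83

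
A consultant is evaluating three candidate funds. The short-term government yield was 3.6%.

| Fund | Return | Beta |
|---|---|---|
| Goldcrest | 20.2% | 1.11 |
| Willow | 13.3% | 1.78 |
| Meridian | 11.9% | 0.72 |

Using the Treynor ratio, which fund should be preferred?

Goldcrest: Treynor = (20.2% − 3.6%) / 1.11 = 14.955
Willow: Treynor = (13.3% − 3.6%) / 1.78 = 5.449
Meridian: Treynor = (11.9% − 3.6%) / 0.72 = 11.528
Highest: Goldcrest (14.955).

Goldcrest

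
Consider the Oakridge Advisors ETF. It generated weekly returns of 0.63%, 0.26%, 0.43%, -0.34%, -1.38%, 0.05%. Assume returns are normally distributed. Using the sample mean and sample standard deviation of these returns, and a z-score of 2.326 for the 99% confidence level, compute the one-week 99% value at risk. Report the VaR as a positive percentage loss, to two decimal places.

μ = (0.63 + 0.26 + 0.43 − 0.34 − 1.38 + 0.05) / 6 = -0.350 / 6 = -0.0583%
Sample σ = √[Σ(r − μ)² / 5] = √[2.6515 / 5] = √0.5303 = 0.7282%
VaR = −(μ − z·σ) = −(-0.0583 − 2.326 × 0.7282) = −(-1.7521) = 1.7521%

1.75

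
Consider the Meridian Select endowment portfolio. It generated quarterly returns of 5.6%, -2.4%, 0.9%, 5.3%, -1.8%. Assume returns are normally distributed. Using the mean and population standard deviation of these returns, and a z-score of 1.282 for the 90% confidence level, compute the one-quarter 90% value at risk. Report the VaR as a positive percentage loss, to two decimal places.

Mean return r̄ = 7.60 / 5 = 1.5200%
Σ(r − r̄)² = 57.7080; population σ = √(57.7080/5) = 3.3973%
VaR = −(r̄ − z·σ) = −(1.5200 − 1.282 × 3.3973) = −(-2.8353) = 2.8353%

2.84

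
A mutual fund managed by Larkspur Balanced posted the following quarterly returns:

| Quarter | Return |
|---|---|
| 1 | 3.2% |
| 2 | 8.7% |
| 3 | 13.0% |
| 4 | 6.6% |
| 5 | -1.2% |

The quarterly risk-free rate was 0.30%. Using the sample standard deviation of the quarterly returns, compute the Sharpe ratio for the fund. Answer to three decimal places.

r̄ = (3.2 + 8.7 + 13 + 6.6 − 1.2) / 5 = 30.30 / 5 = 6.0600%
Sample σ = √[Σ(r − r̄)² / 4] = √[116.3120 / 4] = √29.0780 = 5.3924%
Sharpe = (r̄ − rf) / σ = (6.0600 − 0.3) / 5.3924 = 5.7600 / 5.3924 = 1.0682

1.068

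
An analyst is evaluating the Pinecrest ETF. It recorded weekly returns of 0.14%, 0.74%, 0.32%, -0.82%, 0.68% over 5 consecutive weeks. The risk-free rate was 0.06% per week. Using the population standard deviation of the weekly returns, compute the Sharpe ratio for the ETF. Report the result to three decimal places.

Mean return r̄ = 1.060 / 5 = 0.2120%
Σ(r − r̄)² = 1.5797; population σ = √(1.5797/5) = 0.5621%
Sharpe = (r̄ − rf) / σ = (0.2120 − 0.06) / 0.5621 = 0.1520 / 0.5621 = 0.2704

0.270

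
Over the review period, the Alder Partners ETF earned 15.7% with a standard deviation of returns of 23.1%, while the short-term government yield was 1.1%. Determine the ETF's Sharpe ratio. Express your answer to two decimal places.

Sharpe = (Rp − Rf) / σp = (15.7% − 1.1%) / 23.1% = 14.60% / 23.1% = 0.6320

0.63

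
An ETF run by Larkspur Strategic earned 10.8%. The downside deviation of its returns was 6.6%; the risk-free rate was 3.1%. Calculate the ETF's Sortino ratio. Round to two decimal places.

Sortino = (Rp − Rf) / σd = (10.8% − 3.1%) / 6.6% = 7.70% / 6.6% = 1.1667

1.17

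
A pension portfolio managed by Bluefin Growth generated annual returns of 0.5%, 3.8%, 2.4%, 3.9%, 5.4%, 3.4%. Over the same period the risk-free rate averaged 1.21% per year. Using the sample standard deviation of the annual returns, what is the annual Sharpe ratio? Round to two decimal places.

μ = (0.5 + 3.8 + 2.4 + 3.9 + 5.4 + 3.4) / 6 = 19.40 / 6 = 3.2333%
Σ(r − μ)² = (0.5 − 3.2333)² + (3.8 − 3.2333)² + … = 13.6533
σ = √[13.6533 / 5] = 1.6525%
Sharpe = (μ − rf) / σ = (3.2333 − 1.21) / 1.6525 = 2.0233 / 1.6525 = 1.2244

1.22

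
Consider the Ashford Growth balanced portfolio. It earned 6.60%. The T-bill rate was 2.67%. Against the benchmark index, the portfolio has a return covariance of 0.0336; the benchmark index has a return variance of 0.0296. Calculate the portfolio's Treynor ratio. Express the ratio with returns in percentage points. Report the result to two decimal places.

β = Cov / Var = 0.0336 / 0.0296 = 1.1351
Treynor = (Rp − Rf) / β = (6.60% − 2.67%) / 1.1351 = 3.93 / 1.1351 = 3.4623

3.46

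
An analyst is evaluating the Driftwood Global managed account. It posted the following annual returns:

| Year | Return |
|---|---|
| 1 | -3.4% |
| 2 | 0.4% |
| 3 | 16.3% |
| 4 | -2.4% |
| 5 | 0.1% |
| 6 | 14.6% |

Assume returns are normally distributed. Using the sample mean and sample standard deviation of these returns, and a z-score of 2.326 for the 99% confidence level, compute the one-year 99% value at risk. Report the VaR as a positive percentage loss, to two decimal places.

μ = (-3.4 + 0.4 + 16.3 − 2.4 + 0.1 + 14.6) / 6 = 25.60 / 6 = 4.2667%
Sample std dev = √[387.1133 / 5] = 8.7990%
VaR = −(μ − z·σ) = −(4.2667 − 2.326 × 8.7990) = −(-16.1998) = 16.1998%

16.20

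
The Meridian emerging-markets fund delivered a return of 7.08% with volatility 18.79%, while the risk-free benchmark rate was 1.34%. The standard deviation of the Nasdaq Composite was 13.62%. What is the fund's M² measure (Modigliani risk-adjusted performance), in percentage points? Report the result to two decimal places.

Sharpe = (Rp − Rf) / σp = (7.08% − 1.34%) / 18.79% = 0.3055
M² = Rf + Sharpe × σm = 1.34% + 0.3055 × 13.62% = 5.5009%

5.50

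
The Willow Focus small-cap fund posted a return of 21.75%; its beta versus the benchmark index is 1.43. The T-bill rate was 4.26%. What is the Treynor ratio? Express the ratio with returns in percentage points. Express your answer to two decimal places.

Treynor = (Rp − Rf) / β = (21.75% − 4.26%) / 1.43 = 17.49 / 1.43 = 12.2308

12.23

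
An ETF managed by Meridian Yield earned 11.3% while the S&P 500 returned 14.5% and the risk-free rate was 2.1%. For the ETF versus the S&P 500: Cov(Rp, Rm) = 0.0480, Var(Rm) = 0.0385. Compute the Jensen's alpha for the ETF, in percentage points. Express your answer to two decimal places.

-6.26

β = Cov / Var = 0.0480 / 0.0385 = 1.2468
E[R] = Rf + β(Rm − Rf) = 2.1% + 1.2468 × (14.5% − 2.1%) = 17.5603%
α = Rp − E[R] = 11.3% − 17.5603% = -6.2603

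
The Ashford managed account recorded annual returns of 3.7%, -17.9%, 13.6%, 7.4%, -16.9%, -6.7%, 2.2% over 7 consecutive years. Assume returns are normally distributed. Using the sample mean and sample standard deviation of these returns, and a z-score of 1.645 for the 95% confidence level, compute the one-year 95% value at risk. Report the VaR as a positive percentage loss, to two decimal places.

μ = (3.7 − 17.9 + 13.6 + 7.4 − 16.9 − 6.7 + 2.2) / 7 = -14.60 / 7 = -2.0857%
Sample std dev = √[878.7086 / 6] = 12.1017%
VaR = −(μ − z·σ) = −(-2.0857 − 1.645 × 12.1017) = −(-21.9930) = 21.9930%

21.99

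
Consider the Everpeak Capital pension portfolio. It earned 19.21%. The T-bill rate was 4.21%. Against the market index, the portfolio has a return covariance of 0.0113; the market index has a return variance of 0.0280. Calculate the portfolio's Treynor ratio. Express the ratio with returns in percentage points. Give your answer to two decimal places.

37.17

β = Cov / Var = 0.0113 / 0.0280 = 0.4036
Treynor = (Rp − Rf) / β = (19.21% − 4.21%) / 0.4036 = 15.00 / 0.4036 = 37.1655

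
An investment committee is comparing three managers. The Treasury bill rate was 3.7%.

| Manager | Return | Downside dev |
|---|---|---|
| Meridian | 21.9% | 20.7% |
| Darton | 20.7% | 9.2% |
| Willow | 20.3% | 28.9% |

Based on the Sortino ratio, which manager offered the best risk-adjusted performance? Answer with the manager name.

Darton

Meridian: Sortino ratio = (21.9% − 3.7%) / 20.7% = 0.879
Darton: Sortino ratio = (20.7% − 3.7%) / 9.2% = 1.848
Willow: Sortino ratio = (20.3% − 3.7%) / 28.9% = 0.574
Highest: Darton (1.848).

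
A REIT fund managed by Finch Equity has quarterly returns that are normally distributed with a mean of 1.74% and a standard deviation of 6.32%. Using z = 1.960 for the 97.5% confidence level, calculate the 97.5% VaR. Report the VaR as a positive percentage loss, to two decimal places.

10.65

VaR (as % loss) = −(μ − z·σ) = −(1.74% − 1.960 × 6.32%) = −(-10.6472%) = 10.6472%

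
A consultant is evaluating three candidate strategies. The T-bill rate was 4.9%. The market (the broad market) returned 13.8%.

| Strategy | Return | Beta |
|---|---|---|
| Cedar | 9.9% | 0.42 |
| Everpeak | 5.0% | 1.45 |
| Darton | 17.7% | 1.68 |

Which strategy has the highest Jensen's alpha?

Cedar: α = 9.9% − [4.9% + 0.42 × (13.8% − 4.9%)] = 1.262
Everpeak: α = 5.0% − [4.9% + 1.45 × (13.8% − 4.9%)] = -12.805
Darton: α = 17.7% − [4.9% + 1.68 × (13.8% − 4.9%)] = -2.152
Highest: Cedar (1.262).

Cedar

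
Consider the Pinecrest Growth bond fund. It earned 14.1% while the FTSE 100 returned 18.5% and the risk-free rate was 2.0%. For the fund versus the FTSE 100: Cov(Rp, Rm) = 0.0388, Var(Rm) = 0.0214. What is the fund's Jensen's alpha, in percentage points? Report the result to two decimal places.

β = Cov / Var = 0.0388 / 0.0214 = 1.8131
E[R] = Rf + β(Rm − Rf) = 2.0% + 1.8131 × (18.5% − 2.0%) = 31.9162%
α = Rp − E[R] = 14.1% − 31.9162% = -17.8162

-17.82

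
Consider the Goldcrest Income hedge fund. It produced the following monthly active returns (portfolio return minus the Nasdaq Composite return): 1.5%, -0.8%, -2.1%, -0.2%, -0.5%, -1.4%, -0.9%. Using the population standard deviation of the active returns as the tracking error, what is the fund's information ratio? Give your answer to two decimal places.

Mean return r̄ = -4.40 / 7 = -0.6286%
Σ(r − r̄)² = 7.5943; population σ = √(7.5943/7) = 1.0416%
IR = r̄ / tracking error = -0.6286 / 1.0416 = -0.6035

-0.60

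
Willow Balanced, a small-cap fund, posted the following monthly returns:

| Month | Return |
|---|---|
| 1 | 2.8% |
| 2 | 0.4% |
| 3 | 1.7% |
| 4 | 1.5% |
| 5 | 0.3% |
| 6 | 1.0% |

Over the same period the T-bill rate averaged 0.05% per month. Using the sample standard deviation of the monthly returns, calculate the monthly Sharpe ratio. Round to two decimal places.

1.32

r̄ = (2.8 + 0.4 + 1.7 + 1.5 + 0.3 + 1) / 6 = 1.2833%
Σ(r − r̄)² = (2.8 − 1.2833)² + (0.4 − 1.2833)² + … = 4.3483
sample σ = √(4.3483 / 5) = √0.8697 = 0.9326%
Sharpe = (r̄ − rf) / σ = (1.2833 − 0.05) / 0.9326 = 1.2333 / 0.9326 = 1.3224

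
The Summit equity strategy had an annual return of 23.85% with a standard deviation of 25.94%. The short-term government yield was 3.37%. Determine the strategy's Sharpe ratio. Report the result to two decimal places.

Sharpe = (Rp − Rf) / σp = (23.85% − 3.37%) / 25.94% = 20.48% / 25.94% = 0.7895

0.79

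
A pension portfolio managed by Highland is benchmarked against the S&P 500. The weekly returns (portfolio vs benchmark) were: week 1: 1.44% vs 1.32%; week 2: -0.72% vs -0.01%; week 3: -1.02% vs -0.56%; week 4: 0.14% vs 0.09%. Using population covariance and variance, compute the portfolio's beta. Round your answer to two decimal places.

1.34

r̄p = -0.0400%,  r̄m = 0.2100%
Cov = Σ(rp − r̄p)(rm − r̄m) / 4 = 0.6314
Var(rm) = Σ(rm − r̄m)² / 4 = 0.4720
β = Cov / Var = 0.6314 / 0.4720 = 1.3377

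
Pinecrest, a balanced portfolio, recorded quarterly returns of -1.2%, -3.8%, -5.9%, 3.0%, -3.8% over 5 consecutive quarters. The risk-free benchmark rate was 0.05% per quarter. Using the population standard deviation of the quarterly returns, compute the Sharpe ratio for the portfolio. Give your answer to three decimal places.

r̄ = (-1.2 − 3.8 − 5.9 + 3 − 3.8) / 5 = -2.3400%
Σ(r − r̄)² = (-1.2 − (-2.3400))² + (-3.8 − (-2.3400))² + … = 46.7520
population σ = √(46.7520 / 5) = √9.3504 = 3.0578%
Sharpe = (r̄ − rf) / σ = (-2.3400 − 0.05) / 3.0578 = -2.3900 / 3.0578 = -0.7816

-0.782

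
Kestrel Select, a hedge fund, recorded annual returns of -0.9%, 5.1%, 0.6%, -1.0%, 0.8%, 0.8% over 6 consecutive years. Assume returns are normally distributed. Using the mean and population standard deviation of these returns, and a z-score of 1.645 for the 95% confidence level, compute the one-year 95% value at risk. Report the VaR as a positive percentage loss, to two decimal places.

μ = (-0.9 + 5.1 + 0.6 − 1 + 0.8 + 0.8) / 6 = 5.40 / 6 = 0.9000%
Population σ = √[Σ(r − μ)² / 6] = √[24.6000 / 6] = √4.1000 = 2.0248%
VaR = −(μ − z·σ) = −(0.9000 − 1.645 × 2.0248) = −(-2.4308) = 2.4308%

2.43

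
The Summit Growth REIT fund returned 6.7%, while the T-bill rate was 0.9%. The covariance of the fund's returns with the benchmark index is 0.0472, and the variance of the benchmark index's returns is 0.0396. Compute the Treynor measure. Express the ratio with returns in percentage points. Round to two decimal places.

4.87

β = Cov / Var = 0.0472 / 0.0396 = 1.1919
Treynor = (Rp − Rf) / β = (6.7% − 0.9%) / 1.1919 = 5.80 / 1.1919 = 4.8662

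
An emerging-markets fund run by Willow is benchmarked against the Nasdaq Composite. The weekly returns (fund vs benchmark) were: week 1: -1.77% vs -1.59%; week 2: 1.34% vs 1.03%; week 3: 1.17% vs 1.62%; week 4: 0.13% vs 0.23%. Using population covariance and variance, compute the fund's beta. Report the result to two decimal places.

r̄p = 0.2175%,  r̄m = 0.3225%
Cov = Σ(rp − r̄p)(rm − r̄m) / 4 = 1.4598
Var(rm) = Σ(rm − r̄m)² / 4 = 1.4626
β = Cov / Var = 1.4598 / 1.4626 = 0.9981

1.00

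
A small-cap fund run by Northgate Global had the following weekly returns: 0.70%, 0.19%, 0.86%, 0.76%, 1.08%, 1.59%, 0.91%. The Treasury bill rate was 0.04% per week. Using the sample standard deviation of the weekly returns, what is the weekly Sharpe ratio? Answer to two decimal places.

μ = (0.7 + 0.19 + 0.86 + 0.76 + 1.08 + 1.59 + 0.91) / 7 = 6.090 / 7 = 0.8700%
Σ(r − μ)² = (0.7 − 0.8700)² + (0.19 − 0.8700)² + … = 1.0676
sample σ = √(1.0676 / 6) = √0.1779 = 0.4218%
Sharpe = (μ − rf) / σ = (0.8700 − 0.04) / 0.4218 = 0.8300 / 0.4218 = 1.9678

1.97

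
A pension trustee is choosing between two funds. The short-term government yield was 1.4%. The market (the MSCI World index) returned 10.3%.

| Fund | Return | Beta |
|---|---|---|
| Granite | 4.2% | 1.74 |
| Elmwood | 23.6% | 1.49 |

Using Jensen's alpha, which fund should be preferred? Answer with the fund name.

Elmwood

Granite: α = 4.2% − [1.4% + 1.74 × (10.3% − 1.4%)] = -12.686
Elmwood: α = 23.6% − [1.4% + 1.49 × (10.3% − 1.4%)] = 8.939
Highest: Elmwood (8.939).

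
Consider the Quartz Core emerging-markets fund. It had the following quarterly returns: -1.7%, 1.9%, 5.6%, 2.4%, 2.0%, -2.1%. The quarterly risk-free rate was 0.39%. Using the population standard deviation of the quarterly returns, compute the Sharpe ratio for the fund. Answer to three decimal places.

0.367

Mean return r̄ = 8.10 / 6 = 1.3500%
Population std dev = √[41.0950 / 6] = 2.6171%
Sharpe = (r̄ − rf) / σ = (1.3500 − 0.39) / 2.6171 = 0.9600 / 2.6171 = 0.3668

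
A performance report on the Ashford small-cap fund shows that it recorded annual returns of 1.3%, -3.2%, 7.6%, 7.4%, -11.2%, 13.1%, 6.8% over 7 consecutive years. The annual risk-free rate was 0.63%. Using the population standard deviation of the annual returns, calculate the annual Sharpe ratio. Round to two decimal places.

0.33

r̄ = (1.3 − 3.2 + 7.6 + 7.4 − 11.2 + 13.1 + 6.8) / 7 = 3.1143%
Population σ = √[Σ(r − r̄)² / 7] = √[399.8486 / 7] = √57.1212 = 7.5579%
Sharpe = (r̄ − rf) / σ = (3.1143 − 0.63) / 7.5579 = 2.4843 / 7.5579 = 0.3287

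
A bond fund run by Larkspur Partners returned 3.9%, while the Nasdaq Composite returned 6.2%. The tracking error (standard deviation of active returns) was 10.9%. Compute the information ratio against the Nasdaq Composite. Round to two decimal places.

IR = (Rp − Rb) / TE = (3.9% − 6.2%) / 10.9% = -2.30% / 10.9% = -0.2110

-0.21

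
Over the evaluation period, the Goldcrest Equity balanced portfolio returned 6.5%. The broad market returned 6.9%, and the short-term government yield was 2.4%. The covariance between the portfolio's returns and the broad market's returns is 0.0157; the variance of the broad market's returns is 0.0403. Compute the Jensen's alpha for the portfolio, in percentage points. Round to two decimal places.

β = Cov / Var = 0.0157 / 0.0403 = 0.3896
E[R] = Rf + β(Rm − Rf) = 2.4% + 0.3896 × (6.9% − 2.4%) = 4.1532%
α = Rp − E[R] = 6.5% − 4.1532% = 2.3468

2.35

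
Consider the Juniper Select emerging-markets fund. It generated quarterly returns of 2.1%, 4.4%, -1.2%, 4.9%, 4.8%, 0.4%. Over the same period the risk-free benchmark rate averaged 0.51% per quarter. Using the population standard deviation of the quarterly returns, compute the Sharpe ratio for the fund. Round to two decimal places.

0.88

r̄ = (2.1 + 4.4 − 1.2 + 4.9 + 4.8 + 0.4) / 6 = 15.40 / 6 = 2.5667%
Σ(r − r̄)² = (2.1 − 2.5667)² + (4.4 − 2.5667)² + (-1.2 − 2.5667)² + … = 32.8933
population σ = √(32.8933 / 6) = √5.4822 = 2.3414%
Sharpe = (r̄ − rf) / σ = (2.5667 − 0.51) / 2.3414 = 2.0567 / 2.3414 = 0.8784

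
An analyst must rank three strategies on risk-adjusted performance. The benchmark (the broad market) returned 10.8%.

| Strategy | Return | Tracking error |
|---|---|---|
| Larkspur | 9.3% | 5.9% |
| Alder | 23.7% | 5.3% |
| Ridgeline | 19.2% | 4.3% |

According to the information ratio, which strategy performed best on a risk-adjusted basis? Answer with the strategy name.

Larkspur: IR = (9.3% − 10.8%) / 5.9% = -0.254
Alder: IR = (23.7% − 10.8%) / 5.3% = 2.434
Ridgeline: IR = (19.2% − 10.8%) / 4.3% = 1.953
Highest: Alder (2.434).

Alder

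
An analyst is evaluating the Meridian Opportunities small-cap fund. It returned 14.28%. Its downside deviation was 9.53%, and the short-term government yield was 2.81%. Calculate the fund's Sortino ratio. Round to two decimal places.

Sortino = (Rp − Rf) / σd = (14.28% − 2.81%) / 9.53% = 11.47% / 9.53% = 1.2036

1.20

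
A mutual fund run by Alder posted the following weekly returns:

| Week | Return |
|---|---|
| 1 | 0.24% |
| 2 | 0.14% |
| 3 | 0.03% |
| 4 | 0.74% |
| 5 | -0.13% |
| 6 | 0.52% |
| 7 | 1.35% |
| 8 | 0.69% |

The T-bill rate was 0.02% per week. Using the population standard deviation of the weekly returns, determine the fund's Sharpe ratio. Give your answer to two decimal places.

Mean return μ = 3.580 / 8 = 0.4475%
Population std dev = √[1.6096 / 8] = 0.4486%
Sharpe = (μ − rf) / σ = (0.4475 − 0.02) / 0.4486 = 0.4275 / 0.4486 = 0.9530

0.95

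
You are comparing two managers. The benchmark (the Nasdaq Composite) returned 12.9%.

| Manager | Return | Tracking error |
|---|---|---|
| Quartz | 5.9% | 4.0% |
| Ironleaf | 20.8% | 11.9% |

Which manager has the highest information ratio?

Quartz: IR = (5.9% − 12.9%) / 4.0% = -1.750
Ironleaf: IR = (20.8% − 12.9%) / 11.9% = 0.664
Highest: Ironleaf (0.664).

Ironleaf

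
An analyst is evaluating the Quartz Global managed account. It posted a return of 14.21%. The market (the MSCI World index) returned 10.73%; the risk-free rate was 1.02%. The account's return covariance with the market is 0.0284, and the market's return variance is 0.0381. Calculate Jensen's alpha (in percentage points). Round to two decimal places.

5.95

β = Cov / Var = 0.0284 / 0.0381 = 0.7454
E[R] = Rf + β(Rm − Rf) = 1.02% + 0.7454 × (10.73% − 1.02%) = 8.2578%
α = Rp − E[R] = 14.21% − 8.2578% = 5.9522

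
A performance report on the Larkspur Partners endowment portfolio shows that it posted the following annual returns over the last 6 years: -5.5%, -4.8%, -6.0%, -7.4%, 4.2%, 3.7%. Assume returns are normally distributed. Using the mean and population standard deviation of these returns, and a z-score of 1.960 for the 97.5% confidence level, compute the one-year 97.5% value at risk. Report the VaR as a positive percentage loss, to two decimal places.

Mean return r̄ = -15.80 / 6 = -2.6333%
Population σ = √[Σ(r − r̄)² / 6] = √[133.7733 / 6] = √22.2956 = 4.7218%
VaR = −(r̄ − z·σ) = −(-2.6333 − 1.960 × 4.7218) = −(-11.8880) = 11.8880%

11.89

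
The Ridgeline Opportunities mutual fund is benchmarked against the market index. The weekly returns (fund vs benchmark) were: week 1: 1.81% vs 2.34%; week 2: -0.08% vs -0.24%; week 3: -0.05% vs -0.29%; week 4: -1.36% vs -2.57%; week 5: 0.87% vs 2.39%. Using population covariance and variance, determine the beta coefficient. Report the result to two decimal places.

r̄p = 0.2380%,  r̄m = 0.3260%
Cov = Σ(rp − r̄p)(rm − r̄m) / 5 = 1.8911
Var(rm) = Σ(rm − r̄m)² / 5 = 3.4806
β = Cov / Var = 1.8911 / 3.4806 = 0.5433

0.54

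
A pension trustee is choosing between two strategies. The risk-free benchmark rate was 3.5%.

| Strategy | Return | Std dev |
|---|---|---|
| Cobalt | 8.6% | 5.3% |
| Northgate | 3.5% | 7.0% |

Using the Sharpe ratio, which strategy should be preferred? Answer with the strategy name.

Cobalt

Cobalt: Sharpe ratio = (8.6% − 3.5%) / 5.3% = 0.962
Northgate: Sharpe ratio = (3.5% − 3.5%) / 7.0% = 0.000
Highest: Cobalt (0.962).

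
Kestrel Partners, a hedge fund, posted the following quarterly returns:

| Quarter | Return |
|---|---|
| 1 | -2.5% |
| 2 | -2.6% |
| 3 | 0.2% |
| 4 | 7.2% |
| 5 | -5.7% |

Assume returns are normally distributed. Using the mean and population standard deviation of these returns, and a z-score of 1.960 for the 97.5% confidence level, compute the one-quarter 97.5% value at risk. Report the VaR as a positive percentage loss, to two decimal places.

9.23

Mean return r̄ = -3.40 / 5 = -0.6800%
Σ(r − r̄)² = 95.0680; population σ = √(95.0680/5) = 4.3605%
VaR = −(r̄ − z·σ) = −(-0.6800 − 1.960 × 4.3605) = −(-9.2266) = 9.2266%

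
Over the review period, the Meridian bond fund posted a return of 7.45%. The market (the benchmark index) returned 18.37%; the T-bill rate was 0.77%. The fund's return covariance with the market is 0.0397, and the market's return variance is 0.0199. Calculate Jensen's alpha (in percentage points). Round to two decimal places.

-28.43

β = Cov / Var = 0.0397 / 0.0199 = 1.9950
E[R] = Rf + β(Rm − Rf) = 0.77% + 1.9950 × (18.37% − 0.77%) = 35.8820%
α = Rp − E[R] = 7.45% − 35.8820% = -28.4320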